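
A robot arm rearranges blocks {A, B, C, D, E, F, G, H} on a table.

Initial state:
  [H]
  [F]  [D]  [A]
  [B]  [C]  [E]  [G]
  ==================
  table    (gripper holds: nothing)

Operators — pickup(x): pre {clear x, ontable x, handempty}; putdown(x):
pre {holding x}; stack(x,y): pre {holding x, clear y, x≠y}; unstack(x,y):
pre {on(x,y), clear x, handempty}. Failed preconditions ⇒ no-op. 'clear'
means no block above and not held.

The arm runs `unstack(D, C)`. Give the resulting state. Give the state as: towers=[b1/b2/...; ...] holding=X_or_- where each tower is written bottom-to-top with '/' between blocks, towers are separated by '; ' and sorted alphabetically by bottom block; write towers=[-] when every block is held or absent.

before: towers=[B/F/H; C/D; E/A; G] holding=-
pre[unstack(D, C)]: on(D,C) yes, clear(D) yes, handempty yes
all met → apply unstack(D, C)
after:  towers=[B/F/H; C; E/A; G] holding=D

towers=[B/F/H; C; E/A; G] holding=D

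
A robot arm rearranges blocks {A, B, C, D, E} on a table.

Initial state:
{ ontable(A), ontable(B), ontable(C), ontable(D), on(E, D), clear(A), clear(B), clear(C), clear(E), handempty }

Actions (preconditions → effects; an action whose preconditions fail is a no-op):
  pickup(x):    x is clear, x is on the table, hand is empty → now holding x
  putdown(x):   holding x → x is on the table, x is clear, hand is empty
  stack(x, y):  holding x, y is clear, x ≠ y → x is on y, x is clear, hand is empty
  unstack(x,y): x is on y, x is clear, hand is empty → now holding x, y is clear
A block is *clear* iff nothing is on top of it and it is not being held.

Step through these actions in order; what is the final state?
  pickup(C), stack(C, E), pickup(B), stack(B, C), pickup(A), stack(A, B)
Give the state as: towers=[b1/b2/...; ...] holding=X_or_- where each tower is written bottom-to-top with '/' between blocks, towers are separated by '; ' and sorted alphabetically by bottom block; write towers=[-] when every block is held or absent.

step 1 (pickup(C)): towers=[A; B; D/E] holding=C
step 2 (stack(C, E)): towers=[A; B; D/E/C] holding=-
step 3 (pickup(B)): towers=[A; D/E/C] holding=B
step 4 (stack(B, C)): towers=[A; D/E/C/B] holding=-
step 5 (pickup(A)): towers=[D/E/C/B] holding=A
step 6 (stack(A, B)): towers=[D/E/C/B/A] holding=-

towers=[D/E/C/B/A] holding=-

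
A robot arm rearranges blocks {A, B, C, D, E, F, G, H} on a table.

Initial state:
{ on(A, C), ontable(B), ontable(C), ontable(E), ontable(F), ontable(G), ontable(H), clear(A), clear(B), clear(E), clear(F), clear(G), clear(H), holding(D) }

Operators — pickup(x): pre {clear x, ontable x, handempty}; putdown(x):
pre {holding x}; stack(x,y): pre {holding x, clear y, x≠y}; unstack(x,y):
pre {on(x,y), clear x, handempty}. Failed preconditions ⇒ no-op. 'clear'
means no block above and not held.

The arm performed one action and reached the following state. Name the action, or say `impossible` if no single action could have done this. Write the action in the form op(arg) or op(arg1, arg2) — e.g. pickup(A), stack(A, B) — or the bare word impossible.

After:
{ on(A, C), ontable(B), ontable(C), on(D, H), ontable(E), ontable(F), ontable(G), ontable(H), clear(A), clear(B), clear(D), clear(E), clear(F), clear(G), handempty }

target: towers=[B; C/A; E; F; G; H/D] holding=-
        putdown(D) → towers=[B; C/A; D; E; F; G; H] holding=-
       stack(D, G) → towers=[B; C/A; E; F; G/D; H] holding=-
       stack(D, A) → towers=[B; C/A/D; E; F; G; H] holding=-
       stack(D, E) → towers=[B; C/A; E/D; F; G; H] holding=-
       stack(D, H) → towers=[B; C/A; E; F; G; H/D] holding=-  ← match
       stack(D, B) → towers=[B/D; C/A; E; F; G; H] holding=-
       stack(D, F) → towers=[B; C/A; E; F/D; G; H] holding=-

stack(D, H)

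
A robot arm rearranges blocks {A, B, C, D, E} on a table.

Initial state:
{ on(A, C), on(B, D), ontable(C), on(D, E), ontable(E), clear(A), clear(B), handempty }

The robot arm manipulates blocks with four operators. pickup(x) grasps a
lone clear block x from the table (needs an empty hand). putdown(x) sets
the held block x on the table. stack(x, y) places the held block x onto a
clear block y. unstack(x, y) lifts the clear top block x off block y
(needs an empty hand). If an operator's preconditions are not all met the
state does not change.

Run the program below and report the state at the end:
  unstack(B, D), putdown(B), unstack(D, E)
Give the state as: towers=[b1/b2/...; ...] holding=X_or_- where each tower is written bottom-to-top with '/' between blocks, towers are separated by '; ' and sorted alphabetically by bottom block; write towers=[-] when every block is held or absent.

towers=[B; C/A; E] holding=D

step 1 (unstack(B, D)): towers=[C/A; E/D] holding=B
step 2 (putdown(B)): towers=[B; C/A; E/D] holding=-
step 3 (unstack(D, E)): towers=[B; C/A; E] holding=D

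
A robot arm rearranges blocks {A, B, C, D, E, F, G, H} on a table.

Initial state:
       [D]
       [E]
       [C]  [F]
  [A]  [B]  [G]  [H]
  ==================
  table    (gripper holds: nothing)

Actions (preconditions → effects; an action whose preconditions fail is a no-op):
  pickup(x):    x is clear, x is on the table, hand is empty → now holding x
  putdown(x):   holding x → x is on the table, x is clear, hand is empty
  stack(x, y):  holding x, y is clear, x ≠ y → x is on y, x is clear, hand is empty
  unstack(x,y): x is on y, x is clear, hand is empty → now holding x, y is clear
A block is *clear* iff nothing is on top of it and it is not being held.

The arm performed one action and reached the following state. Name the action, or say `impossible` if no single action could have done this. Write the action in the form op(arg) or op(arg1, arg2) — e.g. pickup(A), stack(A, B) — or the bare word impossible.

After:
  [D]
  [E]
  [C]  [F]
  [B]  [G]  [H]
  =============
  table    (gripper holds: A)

pickup(A)

target: towers=[B/C/E/D; G/F; H] holding=A
         pickup(A) → towers=[B/C/E/D; G/F; H] holding=A  ← match
         pickup(H) → towers=[A; B/C/E/D; G/F] holding=H
     unstack(F, G) → towers=[A; B/C/E/D; G; H] holding=F
     unstack(D, E) → towers=[A; B/C/E; G/F; H] holding=D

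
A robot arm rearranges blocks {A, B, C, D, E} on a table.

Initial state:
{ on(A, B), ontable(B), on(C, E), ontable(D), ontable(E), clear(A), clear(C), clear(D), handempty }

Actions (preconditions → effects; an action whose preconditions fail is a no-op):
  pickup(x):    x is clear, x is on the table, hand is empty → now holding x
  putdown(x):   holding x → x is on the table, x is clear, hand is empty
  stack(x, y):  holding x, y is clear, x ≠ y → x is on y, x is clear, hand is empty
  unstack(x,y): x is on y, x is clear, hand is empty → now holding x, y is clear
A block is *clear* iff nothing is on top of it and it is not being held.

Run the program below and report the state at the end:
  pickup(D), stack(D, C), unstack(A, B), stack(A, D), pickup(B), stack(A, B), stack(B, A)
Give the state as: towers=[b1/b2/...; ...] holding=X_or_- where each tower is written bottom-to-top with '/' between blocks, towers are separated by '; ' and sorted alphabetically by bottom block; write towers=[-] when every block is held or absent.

step 1 (pickup(D)): towers=[B/A; E/C] holding=D
step 2 (stack(D, C)): towers=[B/A; E/C/D] holding=-
step 3 (unstack(A, B)): towers=[B; E/C/D] holding=A
step 4 (stack(A, D)): towers=[B; E/C/D/A] holding=-
step 5 (pickup(B)): towers=[E/C/D/A] holding=B
step 6 (stack(A, B)) [no-op]: towers=[E/C/D/A] holding=B
step 7 (stack(B, A)): towers=[E/C/D/A/B] holding=-

towers=[E/C/D/A/B] holding=-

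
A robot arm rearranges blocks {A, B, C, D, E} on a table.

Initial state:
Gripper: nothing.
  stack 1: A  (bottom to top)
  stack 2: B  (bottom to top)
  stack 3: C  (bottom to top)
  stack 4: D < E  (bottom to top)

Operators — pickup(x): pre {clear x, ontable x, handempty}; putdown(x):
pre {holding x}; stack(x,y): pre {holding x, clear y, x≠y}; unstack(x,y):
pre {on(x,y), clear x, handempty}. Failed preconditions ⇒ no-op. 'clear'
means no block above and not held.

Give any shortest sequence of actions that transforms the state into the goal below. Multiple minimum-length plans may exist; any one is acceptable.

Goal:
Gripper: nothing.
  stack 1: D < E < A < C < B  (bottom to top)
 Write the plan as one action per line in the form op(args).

pickup(A)
stack(A, E)
pickup(C)
stack(C, A)
pickup(B)
stack(B, C)

step 1 (pickup(A)): towers=[B; C; D/E] holding=A
step 2 (stack(A, E)): towers=[B; C; D/E/A] holding=-
step 3 (pickup(C)): towers=[B; D/E/A] holding=C
step 4 (stack(C, A)): towers=[B; D/E/A/C] holding=-
step 5 (pickup(B)): towers=[D/E/A/C] holding=B
step 6 (stack(B, C)): towers=[D/E/A/C/B] holding=-
goal check: towers=[D/E/A/C/B] holding=- — reached (length 6, optimal by BFS)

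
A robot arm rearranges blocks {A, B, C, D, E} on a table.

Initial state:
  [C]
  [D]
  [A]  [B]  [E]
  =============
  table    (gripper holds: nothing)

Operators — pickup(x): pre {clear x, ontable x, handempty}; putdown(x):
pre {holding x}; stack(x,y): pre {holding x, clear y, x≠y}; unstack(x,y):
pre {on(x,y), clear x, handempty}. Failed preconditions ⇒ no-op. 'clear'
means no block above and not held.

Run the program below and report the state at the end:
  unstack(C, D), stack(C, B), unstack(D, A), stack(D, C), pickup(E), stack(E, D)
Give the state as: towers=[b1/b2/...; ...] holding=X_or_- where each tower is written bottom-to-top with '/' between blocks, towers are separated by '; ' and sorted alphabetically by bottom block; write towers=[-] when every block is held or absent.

towers=[A; B/C/D/E] holding=-

step 1 (unstack(C, D)): towers=[A/D; B; E] holding=C
step 2 (stack(C, B)): towers=[A/D; B/C; E] holding=-
step 3 (unstack(D, A)): towers=[A; B/C; E] holding=D
step 4 (stack(D, C)): towers=[A; B/C/D; E] holding=-
step 5 (pickup(E)): towers=[A; B/C/D] holding=E
step 6 (stack(E, D)): towers=[A; B/C/D/E] holding=-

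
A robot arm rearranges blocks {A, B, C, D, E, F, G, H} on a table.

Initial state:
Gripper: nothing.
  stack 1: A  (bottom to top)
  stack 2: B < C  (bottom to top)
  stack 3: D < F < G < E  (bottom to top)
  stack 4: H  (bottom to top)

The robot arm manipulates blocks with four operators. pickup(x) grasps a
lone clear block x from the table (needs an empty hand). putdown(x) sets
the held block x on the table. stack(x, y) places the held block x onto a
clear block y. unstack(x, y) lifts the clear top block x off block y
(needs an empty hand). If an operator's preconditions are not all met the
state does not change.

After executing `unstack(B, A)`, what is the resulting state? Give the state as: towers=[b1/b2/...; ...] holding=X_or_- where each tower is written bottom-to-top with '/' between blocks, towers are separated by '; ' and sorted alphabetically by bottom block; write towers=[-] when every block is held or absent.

towers=[A; B/C; D/F/G/E; H] holding=-

before: towers=[A; B/C; D/F/G/E; H] holding=-
pre[unstack(B, A)]: on(B,A) ✗, clear(B) ✗, handempty ✓
on(B,A), clear(B) unmet → unstack(B, A) is a no-op
after:  towers=[A; B/C; D/F/G/E; H] holding=-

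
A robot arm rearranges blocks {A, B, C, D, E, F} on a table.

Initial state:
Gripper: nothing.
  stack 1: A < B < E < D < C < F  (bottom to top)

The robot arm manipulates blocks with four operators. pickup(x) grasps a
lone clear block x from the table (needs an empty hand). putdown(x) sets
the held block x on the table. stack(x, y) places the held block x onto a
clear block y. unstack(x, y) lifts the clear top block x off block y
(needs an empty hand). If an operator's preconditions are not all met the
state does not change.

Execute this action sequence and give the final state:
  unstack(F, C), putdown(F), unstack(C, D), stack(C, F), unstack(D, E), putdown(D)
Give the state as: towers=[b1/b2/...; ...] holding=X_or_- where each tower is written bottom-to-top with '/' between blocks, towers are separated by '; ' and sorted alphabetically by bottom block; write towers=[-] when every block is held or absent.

step 1 (unstack(F, C)): towers=[A/B/E/D/C] holding=F
step 2 (putdown(F)): towers=[A/B/E/D/C; F] holding=-
step 3 (unstack(C, D)): towers=[A/B/E/D; F] holding=C
step 4 (stack(C, F)): towers=[A/B/E/D; F/C] holding=-
step 5 (unstack(D, E)): towers=[A/B/E; F/C] holding=D
step 6 (putdown(D)): towers=[A/B/E; D; F/C] holding=-

towers=[A/B/E; D; F/C] holding=-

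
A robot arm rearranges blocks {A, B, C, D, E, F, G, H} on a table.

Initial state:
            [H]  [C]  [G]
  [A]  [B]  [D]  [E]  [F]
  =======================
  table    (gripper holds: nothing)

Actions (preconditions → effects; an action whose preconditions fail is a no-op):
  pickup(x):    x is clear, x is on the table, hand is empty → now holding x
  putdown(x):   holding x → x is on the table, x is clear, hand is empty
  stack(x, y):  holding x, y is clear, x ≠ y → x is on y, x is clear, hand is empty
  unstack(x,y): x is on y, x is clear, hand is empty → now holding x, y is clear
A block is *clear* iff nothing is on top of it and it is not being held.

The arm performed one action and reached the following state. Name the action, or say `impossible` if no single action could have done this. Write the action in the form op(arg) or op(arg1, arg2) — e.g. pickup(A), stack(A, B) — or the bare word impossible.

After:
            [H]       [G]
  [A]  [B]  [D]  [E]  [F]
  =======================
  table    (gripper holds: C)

target: towers=[A; B; D/H; E; F/G] holding=C
     unstack(G, F) → towers=[A; B; D/H; E/C; F] holding=G
         pickup(A) → towers=[B; D/H; E/C; F/G] holding=A
     unstack(H, D) → towers=[A; B; D; E/C; F/G] holding=H
         pickup(B) → towers=[A; D/H; E/C; F/G] holding=B
     unstack(C, E) → towers=[A; B; D/H; E; F/G] holding=C  ← match

unstack(C, E)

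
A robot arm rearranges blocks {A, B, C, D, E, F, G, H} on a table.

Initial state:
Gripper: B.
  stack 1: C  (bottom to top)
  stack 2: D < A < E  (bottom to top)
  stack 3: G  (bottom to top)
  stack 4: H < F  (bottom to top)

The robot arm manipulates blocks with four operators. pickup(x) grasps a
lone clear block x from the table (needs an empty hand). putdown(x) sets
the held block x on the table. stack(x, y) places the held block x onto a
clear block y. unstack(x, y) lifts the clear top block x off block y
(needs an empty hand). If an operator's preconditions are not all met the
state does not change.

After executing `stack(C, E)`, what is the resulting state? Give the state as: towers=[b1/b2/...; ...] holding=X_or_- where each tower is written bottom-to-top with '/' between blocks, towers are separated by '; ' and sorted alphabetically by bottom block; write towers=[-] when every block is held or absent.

before: towers=[C; D/A/E; G; H/F] holding=B
pre[stack(C, E)]: holding(C) fail, clear(E) ok, C≠E ok
holding(C) unmet → stack(C, E) is a no-op
after:  towers=[C; D/A/E; G; H/F] holding=B

towers=[C; D/A/E; G; H/F] holding=B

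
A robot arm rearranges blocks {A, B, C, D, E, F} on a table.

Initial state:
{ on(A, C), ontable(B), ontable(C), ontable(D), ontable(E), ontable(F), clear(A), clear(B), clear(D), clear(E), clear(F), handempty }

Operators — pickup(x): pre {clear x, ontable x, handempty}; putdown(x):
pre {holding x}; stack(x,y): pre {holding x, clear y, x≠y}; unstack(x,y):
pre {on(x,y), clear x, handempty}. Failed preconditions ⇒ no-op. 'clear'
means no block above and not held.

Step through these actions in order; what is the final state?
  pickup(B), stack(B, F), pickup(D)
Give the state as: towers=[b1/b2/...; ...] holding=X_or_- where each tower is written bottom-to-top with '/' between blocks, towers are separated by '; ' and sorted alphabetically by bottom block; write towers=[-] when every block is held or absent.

step 1 (pickup(B)): towers=[C/A; D; E; F] holding=B
step 2 (stack(B, F)): towers=[C/A; D; E; F/B] holding=-
step 3 (pickup(D)): towers=[C/A; E; F/B] holding=D

towers=[C/A; E; F/B] holding=D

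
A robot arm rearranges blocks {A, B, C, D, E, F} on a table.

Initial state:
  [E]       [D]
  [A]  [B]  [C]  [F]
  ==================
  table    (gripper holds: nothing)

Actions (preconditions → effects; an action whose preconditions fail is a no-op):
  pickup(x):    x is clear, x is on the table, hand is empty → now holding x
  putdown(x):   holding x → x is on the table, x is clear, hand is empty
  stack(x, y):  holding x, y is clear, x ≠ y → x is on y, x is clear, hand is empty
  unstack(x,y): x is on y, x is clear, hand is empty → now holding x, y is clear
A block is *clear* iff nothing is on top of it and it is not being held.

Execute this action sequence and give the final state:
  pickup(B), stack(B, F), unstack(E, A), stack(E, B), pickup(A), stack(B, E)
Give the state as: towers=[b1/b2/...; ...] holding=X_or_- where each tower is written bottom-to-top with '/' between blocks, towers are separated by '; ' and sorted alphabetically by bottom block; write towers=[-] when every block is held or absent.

towers=[C/D; F/B/E] holding=A

step 1 (pickup(B)): towers=[A/E; C/D; F] holding=B
step 2 (stack(B, F)): towers=[A/E; C/D; F/B] holding=-
step 3 (unstack(E, A)): towers=[A; C/D; F/B] holding=E
step 4 (stack(E, B)): towers=[A; C/D; F/B/E] holding=-
step 5 (pickup(A)): towers=[C/D; F/B/E] holding=A
step 6 (stack(B, E)) [no-op]: towers=[C/D; F/B/E] holding=A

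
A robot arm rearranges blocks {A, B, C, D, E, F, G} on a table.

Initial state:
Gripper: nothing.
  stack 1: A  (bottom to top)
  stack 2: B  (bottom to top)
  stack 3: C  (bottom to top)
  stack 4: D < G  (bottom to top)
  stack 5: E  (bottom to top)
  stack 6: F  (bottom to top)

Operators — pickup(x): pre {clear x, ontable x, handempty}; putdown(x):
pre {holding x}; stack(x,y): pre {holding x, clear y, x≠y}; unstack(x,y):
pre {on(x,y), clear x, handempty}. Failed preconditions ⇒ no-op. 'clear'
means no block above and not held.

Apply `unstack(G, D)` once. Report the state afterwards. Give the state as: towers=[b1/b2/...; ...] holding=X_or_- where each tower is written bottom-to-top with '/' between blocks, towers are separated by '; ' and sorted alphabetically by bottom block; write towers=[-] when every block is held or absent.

towers=[A; B; C; D; E; F] holding=G

before: towers=[A; B; C; D/G; E; F] holding=-
pre[unstack(G, D)]: on(G,D) yes, clear(G) yes, handempty yes
all met → apply unstack(G, D)
after:  towers=[A; B; C; D; E; F] holding=G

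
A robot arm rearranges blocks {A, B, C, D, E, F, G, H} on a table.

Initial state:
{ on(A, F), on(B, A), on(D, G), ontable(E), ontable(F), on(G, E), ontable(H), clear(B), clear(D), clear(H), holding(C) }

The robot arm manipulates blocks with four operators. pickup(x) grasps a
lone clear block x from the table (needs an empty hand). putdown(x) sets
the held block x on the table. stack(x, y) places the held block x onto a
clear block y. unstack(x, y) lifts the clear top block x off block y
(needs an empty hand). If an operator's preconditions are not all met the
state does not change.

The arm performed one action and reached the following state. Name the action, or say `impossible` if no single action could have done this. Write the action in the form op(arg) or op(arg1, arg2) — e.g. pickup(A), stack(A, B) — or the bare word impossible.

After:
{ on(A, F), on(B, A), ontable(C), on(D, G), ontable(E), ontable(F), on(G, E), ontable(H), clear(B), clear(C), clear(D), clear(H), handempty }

target: towers=[C; E/G/D; F/A/B; H] holding=-
        putdown(C) → towers=[C; E/G/D; F/A/B; H] holding=-  ← match
       stack(C, H) → towers=[E/G/D; F/A/B; H/C] holding=-
       stack(C, B) → towers=[E/G/D; F/A/B/C; H] holding=-
       stack(C, D) → towers=[E/G/D/C; F/A/B; H] holding=-

putdown(C)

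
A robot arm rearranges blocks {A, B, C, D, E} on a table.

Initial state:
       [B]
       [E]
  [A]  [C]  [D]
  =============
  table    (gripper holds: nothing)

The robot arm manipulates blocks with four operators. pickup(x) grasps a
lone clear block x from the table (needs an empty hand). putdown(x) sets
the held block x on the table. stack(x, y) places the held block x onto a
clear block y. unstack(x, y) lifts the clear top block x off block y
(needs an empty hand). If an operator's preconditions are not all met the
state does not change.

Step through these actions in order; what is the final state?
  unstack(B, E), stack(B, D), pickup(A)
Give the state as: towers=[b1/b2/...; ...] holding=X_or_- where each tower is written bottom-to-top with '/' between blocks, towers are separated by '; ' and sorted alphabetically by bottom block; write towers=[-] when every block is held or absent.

step 1 (unstack(B, E)): towers=[A; C/E; D] holding=B
step 2 (stack(B, D)): towers=[A; C/E; D/B] holding=-
step 3 (pickup(A)): towers=[C/E; D/B] holding=A

towers=[C/E; D/B] holding=A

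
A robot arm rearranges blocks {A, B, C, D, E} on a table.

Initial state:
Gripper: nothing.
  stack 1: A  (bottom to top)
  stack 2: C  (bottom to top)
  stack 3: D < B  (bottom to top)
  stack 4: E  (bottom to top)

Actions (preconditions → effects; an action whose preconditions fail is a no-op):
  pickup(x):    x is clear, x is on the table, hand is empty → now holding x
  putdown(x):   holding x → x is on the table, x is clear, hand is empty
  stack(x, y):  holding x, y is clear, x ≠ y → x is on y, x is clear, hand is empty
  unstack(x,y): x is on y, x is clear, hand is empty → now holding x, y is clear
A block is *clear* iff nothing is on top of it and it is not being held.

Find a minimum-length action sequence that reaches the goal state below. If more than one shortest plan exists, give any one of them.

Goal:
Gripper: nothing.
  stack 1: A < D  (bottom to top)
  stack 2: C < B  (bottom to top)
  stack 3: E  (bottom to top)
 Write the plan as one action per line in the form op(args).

unstack(B, D)
stack(B, C)
pickup(D)
stack(D, A)

step 1 (unstack(B, D)): towers=[A; C; D; E] holding=B
step 2 (stack(B, C)): towers=[A; C/B; D; E] holding=-
step 3 (pickup(D)): towers=[A; C/B; E] holding=D
step 4 (stack(D, A)): towers=[A/D; C/B; E] holding=-
goal check: towers=[A/D; C/B; E] holding=- — reached (length 4, optimal by BFS)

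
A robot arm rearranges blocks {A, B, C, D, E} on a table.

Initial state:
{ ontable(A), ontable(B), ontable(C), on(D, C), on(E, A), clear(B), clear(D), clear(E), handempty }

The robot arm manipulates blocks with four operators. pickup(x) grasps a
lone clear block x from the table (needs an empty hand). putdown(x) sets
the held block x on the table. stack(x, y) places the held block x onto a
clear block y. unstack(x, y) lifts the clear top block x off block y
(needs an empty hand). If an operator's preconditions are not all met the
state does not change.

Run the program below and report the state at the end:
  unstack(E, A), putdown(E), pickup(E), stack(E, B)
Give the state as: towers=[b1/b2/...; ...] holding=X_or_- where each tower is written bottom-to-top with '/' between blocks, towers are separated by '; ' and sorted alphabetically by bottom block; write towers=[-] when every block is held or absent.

step 1 (unstack(E, A)): towers=[A; B; C/D] holding=E
step 2 (putdown(E)): towers=[A; B; C/D; E] holding=-
step 3 (pickup(E)): towers=[A; B; C/D] holding=E
step 4 (stack(E, B)): towers=[A; B/E; C/D] holding=-

towers=[A; B/E; C/D] holding=-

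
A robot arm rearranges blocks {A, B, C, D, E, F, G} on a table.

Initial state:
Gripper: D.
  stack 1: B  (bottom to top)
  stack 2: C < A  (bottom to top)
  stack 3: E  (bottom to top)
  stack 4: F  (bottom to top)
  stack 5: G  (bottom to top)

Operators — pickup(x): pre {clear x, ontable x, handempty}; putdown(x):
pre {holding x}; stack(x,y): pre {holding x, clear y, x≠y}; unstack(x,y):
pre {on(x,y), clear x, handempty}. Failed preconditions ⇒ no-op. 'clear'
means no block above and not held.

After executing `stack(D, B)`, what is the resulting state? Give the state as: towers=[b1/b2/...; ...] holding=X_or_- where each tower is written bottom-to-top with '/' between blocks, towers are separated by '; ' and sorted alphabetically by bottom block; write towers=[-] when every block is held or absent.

before: towers=[B; C/A; E; F; G] holding=D
pre[stack(D, B)]: holding(D) ✓, clear(B) ✓, D≠B ✓
all met → apply stack(D, B)
after:  towers=[B/D; C/A; E; F; G] holding=-

towers=[B/D; C/A; E; F; G] holding=-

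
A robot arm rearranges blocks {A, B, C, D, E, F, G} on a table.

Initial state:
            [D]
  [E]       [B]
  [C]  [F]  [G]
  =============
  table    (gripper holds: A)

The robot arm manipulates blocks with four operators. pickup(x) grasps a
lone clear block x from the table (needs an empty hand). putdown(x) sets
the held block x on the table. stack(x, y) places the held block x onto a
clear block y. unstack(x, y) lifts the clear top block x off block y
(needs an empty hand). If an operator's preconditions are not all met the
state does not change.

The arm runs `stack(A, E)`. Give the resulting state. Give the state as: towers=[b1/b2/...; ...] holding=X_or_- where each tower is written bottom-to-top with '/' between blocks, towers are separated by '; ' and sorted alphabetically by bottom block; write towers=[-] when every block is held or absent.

towers=[C/E/A; F; G/B/D] holding=-

before: towers=[C/E; F; G/B/D] holding=A
pre[stack(A, E)]: holding(A) ok, clear(E) ok, A≠E ok
all met → apply stack(A, E)
after:  towers=[C/E/A; F; G/B/D] holding=-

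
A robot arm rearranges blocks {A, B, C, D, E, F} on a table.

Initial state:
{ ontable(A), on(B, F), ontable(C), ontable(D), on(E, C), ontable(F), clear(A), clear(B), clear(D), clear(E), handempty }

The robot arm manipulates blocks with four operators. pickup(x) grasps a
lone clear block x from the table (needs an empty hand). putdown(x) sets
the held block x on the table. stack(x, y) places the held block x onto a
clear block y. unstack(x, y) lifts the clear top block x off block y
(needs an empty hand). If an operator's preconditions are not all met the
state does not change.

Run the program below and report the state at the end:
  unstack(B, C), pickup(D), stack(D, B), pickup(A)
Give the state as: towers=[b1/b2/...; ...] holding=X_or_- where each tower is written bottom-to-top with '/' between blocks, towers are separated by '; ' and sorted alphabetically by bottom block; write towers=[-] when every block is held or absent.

towers=[C/E; F/B/D] holding=A

step 1 (unstack(B, C)) [no-op]: towers=[A; C/E; D; F/B] holding=-
step 2 (pickup(D)): towers=[A; C/E; F/B] holding=D
step 3 (stack(D, B)): towers=[A; C/E; F/B/D] holding=-
step 4 (pickup(A)): towers=[C/E; F/B/D] holding=A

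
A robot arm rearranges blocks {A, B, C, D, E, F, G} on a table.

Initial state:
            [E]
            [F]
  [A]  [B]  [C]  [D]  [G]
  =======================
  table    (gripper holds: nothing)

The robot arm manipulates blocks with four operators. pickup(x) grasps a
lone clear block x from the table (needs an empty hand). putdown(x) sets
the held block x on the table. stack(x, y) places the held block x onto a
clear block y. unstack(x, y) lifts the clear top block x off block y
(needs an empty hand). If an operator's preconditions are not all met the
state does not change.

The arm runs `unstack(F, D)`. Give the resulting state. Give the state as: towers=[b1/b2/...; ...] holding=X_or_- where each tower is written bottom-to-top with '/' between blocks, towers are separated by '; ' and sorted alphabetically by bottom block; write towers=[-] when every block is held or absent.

before: towers=[A; B; C/F/E; D; G] holding=-
pre[unstack(F, D)]: on(F,D) fail, clear(F) fail, handempty ok
on(F,D), clear(F) unmet → unstack(F, D) is a no-op
after:  towers=[A; B; C/F/E; D; G] holding=-

towers=[A; B; C/F/E; D; G] holding=-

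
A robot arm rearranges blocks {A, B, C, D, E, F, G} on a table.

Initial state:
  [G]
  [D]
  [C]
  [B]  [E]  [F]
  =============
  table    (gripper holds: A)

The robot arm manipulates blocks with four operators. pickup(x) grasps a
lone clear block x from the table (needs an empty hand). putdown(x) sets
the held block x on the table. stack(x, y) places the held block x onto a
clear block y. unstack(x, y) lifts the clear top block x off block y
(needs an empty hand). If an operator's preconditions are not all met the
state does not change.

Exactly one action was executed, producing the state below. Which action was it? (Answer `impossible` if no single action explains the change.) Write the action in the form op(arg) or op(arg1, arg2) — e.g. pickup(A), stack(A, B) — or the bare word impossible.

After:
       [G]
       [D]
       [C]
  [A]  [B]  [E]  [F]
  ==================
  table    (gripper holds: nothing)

putdown(A)

target: towers=[A; B/C/D/G; E; F] holding=-
        putdown(A) → towers=[A; B/C/D/G; E; F] holding=-  ← match
       stack(A, F) → towers=[B/C/D/G; E; F/A] holding=-
       stack(A, G) → towers=[B/C/D/G/A; E; F] holding=-
       stack(A, E) → towers=[B/C/D/G; E/A; F] holding=-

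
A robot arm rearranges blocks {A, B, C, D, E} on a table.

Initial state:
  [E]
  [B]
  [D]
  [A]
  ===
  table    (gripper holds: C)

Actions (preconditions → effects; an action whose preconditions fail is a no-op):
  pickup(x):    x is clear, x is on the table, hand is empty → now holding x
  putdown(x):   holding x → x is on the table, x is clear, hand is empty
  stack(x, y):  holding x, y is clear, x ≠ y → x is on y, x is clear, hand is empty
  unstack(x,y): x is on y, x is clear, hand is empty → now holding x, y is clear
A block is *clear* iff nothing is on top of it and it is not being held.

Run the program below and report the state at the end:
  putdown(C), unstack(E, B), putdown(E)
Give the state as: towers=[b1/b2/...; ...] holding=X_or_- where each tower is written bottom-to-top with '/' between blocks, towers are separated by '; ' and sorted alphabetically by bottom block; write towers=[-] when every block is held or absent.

step 1 (putdown(C)): towers=[A/D/B/E; C] holding=-
step 2 (unstack(E, B)): towers=[A/D/B; C] holding=E
step 3 (putdown(E)): towers=[A/D/B; C; E] holding=-

towers=[A/D/B; C; E] holding=-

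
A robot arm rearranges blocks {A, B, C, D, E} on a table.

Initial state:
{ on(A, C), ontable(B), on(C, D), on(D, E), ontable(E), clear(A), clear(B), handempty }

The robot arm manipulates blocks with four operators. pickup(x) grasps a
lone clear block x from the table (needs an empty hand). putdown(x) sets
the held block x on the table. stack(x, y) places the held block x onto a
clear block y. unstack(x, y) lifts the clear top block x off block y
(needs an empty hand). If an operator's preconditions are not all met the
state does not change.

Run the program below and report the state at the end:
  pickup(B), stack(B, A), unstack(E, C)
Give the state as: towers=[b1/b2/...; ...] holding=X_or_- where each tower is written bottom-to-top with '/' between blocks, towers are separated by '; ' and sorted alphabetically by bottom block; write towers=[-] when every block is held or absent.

step 1 (pickup(B)): towers=[E/D/C/A] holding=B
step 2 (stack(B, A)): towers=[E/D/C/A/B] holding=-
step 3 (unstack(E, C)) [no-op]: towers=[E/D/C/A/B] holding=-

towers=[E/D/C/A/B] holding=-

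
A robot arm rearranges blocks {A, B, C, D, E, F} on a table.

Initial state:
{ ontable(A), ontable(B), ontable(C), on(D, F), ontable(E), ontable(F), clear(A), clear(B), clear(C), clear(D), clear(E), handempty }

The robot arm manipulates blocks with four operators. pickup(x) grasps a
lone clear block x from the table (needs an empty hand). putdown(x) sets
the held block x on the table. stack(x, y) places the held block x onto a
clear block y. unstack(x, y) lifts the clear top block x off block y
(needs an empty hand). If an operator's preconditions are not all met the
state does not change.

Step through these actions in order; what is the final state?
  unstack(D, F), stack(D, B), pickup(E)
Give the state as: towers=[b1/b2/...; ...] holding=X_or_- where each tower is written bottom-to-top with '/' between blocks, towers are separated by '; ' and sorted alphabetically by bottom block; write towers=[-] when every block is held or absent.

towers=[A; B/D; C; F] holding=E

step 1 (unstack(D, F)): towers=[A; B; C; E; F] holding=D
step 2 (stack(D, B)): towers=[A; B/D; C; E; F] holding=-
step 3 (pickup(E)): towers=[A; B/D; C; F] holding=E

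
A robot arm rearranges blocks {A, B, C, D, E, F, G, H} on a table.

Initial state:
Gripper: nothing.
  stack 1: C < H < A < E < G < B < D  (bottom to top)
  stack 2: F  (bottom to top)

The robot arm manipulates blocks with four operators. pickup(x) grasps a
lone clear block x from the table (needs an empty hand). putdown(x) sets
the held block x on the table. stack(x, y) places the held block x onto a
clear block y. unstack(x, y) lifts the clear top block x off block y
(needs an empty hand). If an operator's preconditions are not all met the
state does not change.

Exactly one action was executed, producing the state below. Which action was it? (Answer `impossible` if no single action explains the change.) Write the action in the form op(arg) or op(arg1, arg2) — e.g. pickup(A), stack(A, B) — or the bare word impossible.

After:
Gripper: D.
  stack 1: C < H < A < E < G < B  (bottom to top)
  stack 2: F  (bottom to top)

target: towers=[C/H/A/E/G/B; F] holding=D
         pickup(F) → towers=[C/H/A/E/G/B/D] holding=F
     unstack(D, B) → towers=[C/H/A/E/G/B; F] holding=D  ← match

unstack(D, B)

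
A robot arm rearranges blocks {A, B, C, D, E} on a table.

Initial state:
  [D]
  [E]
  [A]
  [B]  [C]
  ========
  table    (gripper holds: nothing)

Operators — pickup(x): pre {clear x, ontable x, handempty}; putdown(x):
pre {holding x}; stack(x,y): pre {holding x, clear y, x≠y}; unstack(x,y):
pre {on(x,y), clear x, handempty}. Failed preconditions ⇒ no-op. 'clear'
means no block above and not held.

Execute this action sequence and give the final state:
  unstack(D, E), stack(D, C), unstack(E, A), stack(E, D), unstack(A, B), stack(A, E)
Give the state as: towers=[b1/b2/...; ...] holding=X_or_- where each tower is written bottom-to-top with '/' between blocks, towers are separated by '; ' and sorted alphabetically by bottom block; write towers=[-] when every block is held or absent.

step 1 (unstack(D, E)): towers=[B/A/E; C] holding=D
step 2 (stack(D, C)): towers=[B/A/E; C/D] holding=-
step 3 (unstack(E, A)): towers=[B/A; C/D] holding=E
step 4 (stack(E, D)): towers=[B/A; C/D/E] holding=-
step 5 (unstack(A, B)): towers=[B; C/D/E] holding=A
step 6 (stack(A, E)): towers=[B; C/D/E/A] holding=-

towers=[B; C/D/E/A] holding=-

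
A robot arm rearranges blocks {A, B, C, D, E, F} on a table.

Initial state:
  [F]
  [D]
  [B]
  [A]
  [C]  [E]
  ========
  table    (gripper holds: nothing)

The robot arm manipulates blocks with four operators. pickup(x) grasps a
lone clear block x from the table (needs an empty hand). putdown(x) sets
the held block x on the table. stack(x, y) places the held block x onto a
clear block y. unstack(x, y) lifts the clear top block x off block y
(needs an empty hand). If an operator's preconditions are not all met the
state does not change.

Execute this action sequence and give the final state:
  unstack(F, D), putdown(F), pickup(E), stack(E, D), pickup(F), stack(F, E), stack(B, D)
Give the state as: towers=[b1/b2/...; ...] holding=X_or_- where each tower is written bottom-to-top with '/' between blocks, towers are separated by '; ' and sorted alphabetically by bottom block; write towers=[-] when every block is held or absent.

step 1 (unstack(F, D)): towers=[C/A/B/D; E] holding=F
step 2 (putdown(F)): towers=[C/A/B/D; E; F] holding=-
step 3 (pickup(E)): towers=[C/A/B/D; F] holding=E
step 4 (stack(E, D)): towers=[C/A/B/D/E; F] holding=-
step 5 (pickup(F)): towers=[C/A/B/D/E] holding=F
step 6 (stack(F, E)): towers=[C/A/B/D/E/F] holding=-
step 7 (stack(B, D)) [no-op]: towers=[C/A/B/D/E/F] holding=-

towers=[C/A/B/D/E/F] holding=-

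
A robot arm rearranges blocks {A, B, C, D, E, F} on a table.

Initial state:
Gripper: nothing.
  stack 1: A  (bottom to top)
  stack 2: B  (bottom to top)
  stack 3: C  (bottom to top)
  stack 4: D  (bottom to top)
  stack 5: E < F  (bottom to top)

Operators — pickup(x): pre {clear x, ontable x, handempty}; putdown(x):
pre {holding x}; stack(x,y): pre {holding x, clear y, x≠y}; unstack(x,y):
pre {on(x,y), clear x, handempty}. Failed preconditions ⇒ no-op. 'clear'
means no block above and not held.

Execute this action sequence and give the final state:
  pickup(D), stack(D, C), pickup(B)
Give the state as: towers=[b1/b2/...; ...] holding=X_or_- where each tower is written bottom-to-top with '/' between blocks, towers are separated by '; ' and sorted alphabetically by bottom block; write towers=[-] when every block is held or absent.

towers=[A; C/D; E/F] holding=B

step 1 (pickup(D)): towers=[A; B; C; E/F] holding=D
step 2 (stack(D, C)): towers=[A; B; C/D; E/F] holding=-
step 3 (pickup(B)): towers=[A; C/D; E/F] holding=B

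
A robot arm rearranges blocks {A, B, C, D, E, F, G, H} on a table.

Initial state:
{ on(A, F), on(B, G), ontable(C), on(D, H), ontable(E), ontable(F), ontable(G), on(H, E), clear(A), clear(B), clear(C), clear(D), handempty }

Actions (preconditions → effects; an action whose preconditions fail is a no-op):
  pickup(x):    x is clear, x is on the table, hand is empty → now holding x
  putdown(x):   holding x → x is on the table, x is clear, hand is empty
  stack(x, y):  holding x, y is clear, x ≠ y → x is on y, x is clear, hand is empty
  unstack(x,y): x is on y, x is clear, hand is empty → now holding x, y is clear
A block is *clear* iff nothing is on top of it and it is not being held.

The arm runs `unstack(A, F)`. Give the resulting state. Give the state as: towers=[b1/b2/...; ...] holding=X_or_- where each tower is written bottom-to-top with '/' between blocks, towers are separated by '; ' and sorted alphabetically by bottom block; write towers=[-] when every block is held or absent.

before: towers=[C; E/H/D; F/A; G/B] holding=-
pre[unstack(A, F)]: on(A,F) yes, clear(A) yes, handempty yes
all met → apply unstack(A, F)
after:  towers=[C; E/H/D; F; G/B] holding=A

towers=[C; E/H/D; F; G/B] holding=A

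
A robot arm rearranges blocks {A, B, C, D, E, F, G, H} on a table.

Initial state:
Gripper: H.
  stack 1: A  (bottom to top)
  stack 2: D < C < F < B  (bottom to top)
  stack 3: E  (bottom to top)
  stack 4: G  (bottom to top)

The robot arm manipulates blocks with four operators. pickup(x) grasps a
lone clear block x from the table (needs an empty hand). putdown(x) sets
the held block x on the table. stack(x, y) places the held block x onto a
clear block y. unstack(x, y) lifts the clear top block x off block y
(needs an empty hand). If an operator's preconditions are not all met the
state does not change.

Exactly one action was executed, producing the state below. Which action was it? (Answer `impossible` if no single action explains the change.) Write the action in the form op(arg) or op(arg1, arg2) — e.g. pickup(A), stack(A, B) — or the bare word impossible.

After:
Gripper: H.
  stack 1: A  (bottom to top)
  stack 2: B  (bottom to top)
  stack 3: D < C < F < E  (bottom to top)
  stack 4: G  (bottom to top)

impossible

target: towers=[A; B; D/C/F/E; G] holding=H
        putdown(H) → towers=[A; D/C/F/B; E; G; H] holding=-
       stack(H, G) → towers=[A; D/C/F/B; E; G/H] holding=-
       stack(H, A) → towers=[A/H; D/C/F/B; E; G] holding=-
       stack(H, E) → towers=[A; D/C/F/B; E/H; G] holding=-
       stack(H, B) → towers=[A; D/C/F/B/H; E; G] holding=-
none of the 5 applicable actions match → impossible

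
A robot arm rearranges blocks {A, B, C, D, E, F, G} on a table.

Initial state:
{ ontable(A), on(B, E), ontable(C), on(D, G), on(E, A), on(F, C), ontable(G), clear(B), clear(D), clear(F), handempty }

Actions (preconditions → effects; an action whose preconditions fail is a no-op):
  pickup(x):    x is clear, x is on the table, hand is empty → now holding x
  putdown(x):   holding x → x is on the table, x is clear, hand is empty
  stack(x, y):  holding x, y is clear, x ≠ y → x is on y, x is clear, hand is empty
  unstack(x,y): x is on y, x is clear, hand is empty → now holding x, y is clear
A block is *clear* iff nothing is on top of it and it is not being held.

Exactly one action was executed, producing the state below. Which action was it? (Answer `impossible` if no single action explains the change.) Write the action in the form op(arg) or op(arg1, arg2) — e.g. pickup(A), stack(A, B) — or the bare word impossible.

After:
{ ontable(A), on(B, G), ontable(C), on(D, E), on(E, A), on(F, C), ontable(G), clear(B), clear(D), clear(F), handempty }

impossible

target: towers=[A/E/D; C/F; G/B] holding=-
     unstack(B, E) → towers=[A/E; C/F; G/D] holding=B
     unstack(F, C) → towers=[A/E/B; C; G/D] holding=F
     unstack(D, G) → towers=[A/E/B; C/F; G] holding=D
none of the 3 applicable actions match → impossible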